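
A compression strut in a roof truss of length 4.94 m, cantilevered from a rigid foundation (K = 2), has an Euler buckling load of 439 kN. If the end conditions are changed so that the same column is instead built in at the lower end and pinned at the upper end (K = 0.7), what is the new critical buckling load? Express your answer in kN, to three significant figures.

P_cr ≈ 3580 kN

P_cr ∝ 1/K², so P_cr,new = P_cr,old × (K_old/K_new)² = 439 × (2/0.7)²
= 439 × 8.163 = 3580 kN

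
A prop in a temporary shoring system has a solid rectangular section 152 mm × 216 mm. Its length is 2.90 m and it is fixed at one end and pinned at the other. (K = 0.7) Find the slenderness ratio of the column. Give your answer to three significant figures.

λ ≈ 46.3

Buckling occurs about the weak axis: I_min = h·b³/12 with b = 152 mm (the shorter side).
I_min = 216×152³/12 = 6.321×10^7 mm⁴
A = 3.283×10^4 mm²;  r_min = √(I/A) = √(6.321×10^7/3.283×10^4) = 43.88 mm
L_e = K·L = 0.7 × 2.90 m = 2.030 m = 2030.0 mm
λ = L_e / r_min = 2030.0 / 43.88 = 46.3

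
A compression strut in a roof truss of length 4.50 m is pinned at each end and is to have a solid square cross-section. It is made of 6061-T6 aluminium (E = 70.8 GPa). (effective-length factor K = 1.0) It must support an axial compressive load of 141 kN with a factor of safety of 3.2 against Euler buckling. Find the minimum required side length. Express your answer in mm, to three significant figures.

Required P_cr = n·P = 3.2 × 141 = 451.2 kN
L_e = K·L = 1 × 4.50 = 4.500 m
Required I = P_cr·L_e²/(π²E) = 4.512×10^5 × 4.500² / (π² × 7.08×10^10) = 1.308×10^-5 m⁴
I_req = 1.308×10^7 mm⁴
Solid square: I = a⁴/12  ⇒  a = (12I)^(1/4) = (12×1.308×10^7)^(1/4) = 112 mm

a ≈ 112 mm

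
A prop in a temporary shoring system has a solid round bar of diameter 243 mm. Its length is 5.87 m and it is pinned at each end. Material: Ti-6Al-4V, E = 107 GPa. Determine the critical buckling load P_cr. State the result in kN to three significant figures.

P_cr ≈ 5250 kN

I = πd⁴/64 = π×243⁴/64 = 1.712×10^8 mm⁴
I = 1.712×10^8 mm⁴ = 1.712×10^-4 m⁴
Effective length L_e = K·L = 1 × 5.87 = 5.870 m
P_cr = π²EI / L_e² = π² × 107×10⁹ × 1.712×10^-4 / 5.870² = 5.246×10^6 N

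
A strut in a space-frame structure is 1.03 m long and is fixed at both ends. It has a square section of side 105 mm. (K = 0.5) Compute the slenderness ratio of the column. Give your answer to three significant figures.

For a square r = a/√12 = 105/√12 = 30.31 mm
L_e = K·L = 0.5 × 1.03 m = 0.5150 m = 515.00 mm
λ = L_e / r_min = 515.00 / 30.31 = 17.0

λ ≈ 17.0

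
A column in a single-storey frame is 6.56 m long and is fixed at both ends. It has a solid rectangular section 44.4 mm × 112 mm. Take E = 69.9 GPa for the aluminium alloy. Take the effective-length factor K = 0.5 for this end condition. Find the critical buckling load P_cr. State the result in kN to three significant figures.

Buckling occurs about the weak axis: I_min = h·b³/12 with b = 44.4 mm (the shorter side).
I_min = 112×44.4³/12 = 8.169×10^5 mm⁴
I = 8.169×10^5 mm⁴ = 8.169×10^-7 m⁴
Effective length L_e = K·L = 0.5 × 6.56 = 3.280 m
P_cr = π²EI / L_e² = π² × 69.9×10⁹ × 8.169×10^-7 / 3.280² = 5.239×10^4 N

P_cr ≈ 52.4 kN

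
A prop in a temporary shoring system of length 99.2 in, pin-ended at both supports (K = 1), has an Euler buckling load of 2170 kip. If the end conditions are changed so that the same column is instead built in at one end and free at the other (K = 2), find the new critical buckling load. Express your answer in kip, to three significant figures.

P_cr ∝ 1/K², so P_cr,new = P_cr,old × (K_old/K_new)² = 2170 × (1/2)²
= 2170 × 0.2500 = 542 kip

P_cr ≈ 542 kip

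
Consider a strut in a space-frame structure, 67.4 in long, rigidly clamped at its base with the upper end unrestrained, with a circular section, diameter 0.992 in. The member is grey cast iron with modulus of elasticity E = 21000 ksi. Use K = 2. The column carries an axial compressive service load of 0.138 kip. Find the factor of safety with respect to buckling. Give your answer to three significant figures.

I = πd⁴/64 = π×0.992⁴/64 = 4.754×10^-2 in⁴
Effective length L_e = K·L = 2 × 67.4 = 134.8 in
P_cr = π²EI / L_e² = π² × 21000×10³ × 4.754×10^-2 / 134.8² = 542.2 lb
Factor of safety n = P_cr / P = 0.54220 / 0.138 = 3.93

n ≈ 3.93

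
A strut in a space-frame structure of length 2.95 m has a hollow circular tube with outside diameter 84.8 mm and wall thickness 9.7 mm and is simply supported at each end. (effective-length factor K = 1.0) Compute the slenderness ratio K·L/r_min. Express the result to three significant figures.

Inner diameter d_i = 84.8 − 2×9.7 = 65.40 mm
I = π(d_o⁴ − d_i⁴)/64 = π(84.8⁴ − 65.40⁴)/64 = 1.640×10^6 mm⁴
A = 2.289×10^3 mm²;  r_min = √(I/A) = √(1.640×10^6/2.289×10^3) = 26.77 mm
L_e = K·L = 1 × 2.95 m = 2.950 m = 2950.0 mm
λ = L_e / r_min = 2950.0 / 26.77 = 110

λ ≈ 110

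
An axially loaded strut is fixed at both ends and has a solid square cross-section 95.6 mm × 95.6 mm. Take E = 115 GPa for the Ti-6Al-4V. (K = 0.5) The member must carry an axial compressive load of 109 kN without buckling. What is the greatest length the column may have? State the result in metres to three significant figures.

L_max ≈ 17.0 m

I = a⁴/12 = 95.6⁴/12 = 6.961×10^6 mm⁴
I = 6.961×10^-6 m⁴
At the buckling limit P_cr = P = 1.090×10^5 N
From P_cr = π²EI/(K·L)²:  L = (1/K)·√(π²EI/P_cr) = (1/0.5)·√(π²×1.15×10^11×6.961×10^-6/1.090×10^5)
L = 17.0 m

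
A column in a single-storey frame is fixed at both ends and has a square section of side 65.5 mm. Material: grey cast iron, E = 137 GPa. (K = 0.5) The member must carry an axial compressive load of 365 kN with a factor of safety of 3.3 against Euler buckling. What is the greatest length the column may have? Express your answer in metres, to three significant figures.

L_max ≈ 2.62 m

I = a⁴/12 = 65.5⁴/12 = 1.534×10^6 mm⁴
I = 1.534×10^-6 m⁴
Required critical load P_cr = n·P = 3.3 × 365 = 1204 kN = 1.204×10^6 N
From P_cr = π²EI/(K·L)²:  L = (1/K)·√(π²EI/P_cr) = (1/0.5)·√(π²×1.37×10^11×1.534×10^-6/1.204×10^6)
L = 2.62 m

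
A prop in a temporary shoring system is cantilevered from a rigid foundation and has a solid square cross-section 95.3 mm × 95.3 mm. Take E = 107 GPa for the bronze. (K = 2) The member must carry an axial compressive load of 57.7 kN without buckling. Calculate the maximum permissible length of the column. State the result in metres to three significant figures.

L_max ≈ 5.61 m

I = a⁴/12 = 95.3⁴/12 = 6.874×10^6 mm⁴
I = 6.874×10^-6 m⁴
At the buckling limit P_cr = P = 5.770×10^4 N
From P_cr = π²EI/(K·L)²:  L = (1/K)·√(π²EI/P_cr) = (1/2)·√(π²×1.07×10^11×6.874×10^-6/5.770×10^4)
L = 5.61 m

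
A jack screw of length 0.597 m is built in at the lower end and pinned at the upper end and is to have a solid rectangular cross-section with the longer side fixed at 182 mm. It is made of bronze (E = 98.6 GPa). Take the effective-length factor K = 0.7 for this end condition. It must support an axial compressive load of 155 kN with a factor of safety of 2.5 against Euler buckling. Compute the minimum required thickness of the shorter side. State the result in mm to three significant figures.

Required P_cr = n·P = 2.5 × 155 = 387.5 kN
L_e = K·L = 0.7 × 0.597 = 0.4179 m
Required I = P_cr·L_e²/(π²E) = 3.875×10^5 × 0.4179² / (π² × 9.86×10^10) = 6.954×10^-8 m⁴
I_req = 6.954×10^4 mm⁴
Rectangle, weak axis: I_min = h·b³/12 with h = 182 mm fixed  ⇒  b = (12I/h)^(1/3) = 16.6 mm

b ≈ 16.6 mm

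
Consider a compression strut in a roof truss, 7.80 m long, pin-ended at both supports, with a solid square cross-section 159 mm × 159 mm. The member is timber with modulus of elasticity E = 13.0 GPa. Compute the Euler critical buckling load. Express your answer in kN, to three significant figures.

I = a⁴/12 = 159⁴/12 = 5.326×10^7 mm⁴
I = 5.326×10^7 mm⁴ = 5.326×10^-5 m⁴
Effective length L_e = K·L = 1 × 7.80 = 7.800 m
P_cr = π²EI / L_e² = π² × 13.0×10⁹ × 5.326×10^-5 / 7.800² = 1.123×10^5 N

P_cr ≈ 112 kN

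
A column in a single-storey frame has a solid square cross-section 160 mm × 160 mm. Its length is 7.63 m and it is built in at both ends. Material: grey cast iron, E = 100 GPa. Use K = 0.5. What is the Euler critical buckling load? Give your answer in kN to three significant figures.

P_cr ≈ 3700 kN

I = a⁴/12 = 160⁴/12 = 5.461×10^7 mm⁴
I = 5.461×10^7 mm⁴ = 5.461×10^-5 m⁴
Effective length L_e = K·L = 0.5 × 7.63 = 3.815 m
P_cr = π²EI / L_e² = π² × 100×10⁹ × 5.461×10^-5 / 3.815² = 3.703×10^6 N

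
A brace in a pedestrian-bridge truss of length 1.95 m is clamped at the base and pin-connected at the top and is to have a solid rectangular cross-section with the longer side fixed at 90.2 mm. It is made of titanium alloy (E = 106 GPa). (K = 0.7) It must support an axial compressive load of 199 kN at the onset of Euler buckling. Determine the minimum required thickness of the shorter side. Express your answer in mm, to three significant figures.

b ≈ 36.1 mm

L_e = K·L = 0.7 × 1.95 = 1.365 m
Required I = P_cr·L_e²/(π²E) = 1.990×10^5 × 1.365² / (π² × 1.06×10^11) = 3.544×10^-7 m⁴
I_req = 3.544×10^5 mm⁴
Rectangle, weak axis: I_min = h·b³/12 with h = 90.2 mm fixed  ⇒  b = (12I/h)^(1/3) = 36.1 mm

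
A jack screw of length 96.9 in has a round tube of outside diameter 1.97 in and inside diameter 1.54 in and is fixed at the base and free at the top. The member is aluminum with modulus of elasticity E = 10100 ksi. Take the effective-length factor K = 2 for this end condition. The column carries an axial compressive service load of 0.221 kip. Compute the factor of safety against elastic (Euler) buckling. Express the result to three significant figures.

d_o = 1.97 in, d_i = 1.54 in
I = π(d_o⁴ − d_i⁴)/64 = π(1.97⁴ − 1.540⁴)/64 = 0.4632 in⁴
Effective length L_e = K·L = 2 × 96.9 = 193.8 in
P_cr = π²EI / L_e² = π² × 10100×10³ × 0.4632 / 193.8² = 1.229×10^3 lb
Factor of safety n = P_cr / P = 1.2295 / 0.221 = 5.56

n ≈ 5.56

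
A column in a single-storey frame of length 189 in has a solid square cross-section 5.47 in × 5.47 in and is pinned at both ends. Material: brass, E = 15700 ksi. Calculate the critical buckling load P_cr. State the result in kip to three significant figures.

P_cr ≈ 324 kip

I = a⁴/12 = 5.47⁴/12 = 74.61 in⁴
Effective length L_e = K·L = 1 × 189 = 189.0 in
P_cr = π²EI / L_e² = π² × 15700×10³ × 74.61 / 189.0² = 3.236×10^5 lb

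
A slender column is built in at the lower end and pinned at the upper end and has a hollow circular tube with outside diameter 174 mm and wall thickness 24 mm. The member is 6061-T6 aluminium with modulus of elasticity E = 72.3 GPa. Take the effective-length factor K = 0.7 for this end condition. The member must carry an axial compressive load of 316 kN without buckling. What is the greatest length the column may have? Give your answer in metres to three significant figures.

L_max ≈ 12.3 m

Inner diameter d_i = 174 − 2×24 = 126.0 mm
I = π(d_o⁴ − d_i⁴)/64 = π(174⁴ − 126.0⁴)/64 = 3.262×10^7 mm⁴
I = 3.262×10^-5 m⁴
At the buckling limit P_cr = P = 3.160×10^5 N
From P_cr = π²EI/(K·L)²:  L = (1/K)·√(π²EI/P_cr) = (1/0.7)·√(π²×7.23×10^10×3.262×10^-5/3.160×10^5)
L = 12.3 m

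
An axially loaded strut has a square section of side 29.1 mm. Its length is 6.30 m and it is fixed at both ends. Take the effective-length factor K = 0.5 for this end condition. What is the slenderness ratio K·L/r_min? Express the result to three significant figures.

For a square r = a/√12 = 29.1/√12 = 8.400 mm
L_e = K·L = 0.5 × 6.30 m = 3.150 m = 3150.0 mm
λ = L_e / r_min = 3150.0 / 8.400 = 375

λ ≈ 375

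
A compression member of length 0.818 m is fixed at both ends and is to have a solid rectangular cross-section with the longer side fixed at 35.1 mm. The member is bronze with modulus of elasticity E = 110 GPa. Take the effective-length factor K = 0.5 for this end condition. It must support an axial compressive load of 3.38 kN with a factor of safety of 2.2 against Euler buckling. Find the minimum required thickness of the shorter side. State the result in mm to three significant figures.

Required P_cr = n·P = 2.2 × 3.38 = 7.436 kN
L_e = K·L = 0.5 × 0.818 = 0.4090 m
Required I = P_cr·L_e²/(π²E) = 7.436×10^3 × 0.4090² / (π² × 1.10×10^11) = 1.146×10^-9 m⁴
I_req = 1.146×10^3 mm⁴
Rectangle, weak axis: I_min = h·b³/12 with h = 35.1 mm fixed  ⇒  b = (12I/h)^(1/3) = 7.32 mm

b ≈ 7.32 mm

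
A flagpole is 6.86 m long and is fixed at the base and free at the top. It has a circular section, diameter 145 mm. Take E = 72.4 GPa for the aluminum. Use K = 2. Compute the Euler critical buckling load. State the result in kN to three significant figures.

I = πd⁴/64 = π×145⁴/64 = 2.170×10^7 mm⁴
I = 2.170×10^7 mm⁴ = 2.170×10^-5 m⁴
Effective length L_e = K·L = 2 × 6.86 = 13.72 m
P_cr = π²EI / L_e² = π² × 72.4×10⁹ × 2.170×10^-5 / 13.72² = 8.237×10^4 N

P_cr ≈ 82.4 kN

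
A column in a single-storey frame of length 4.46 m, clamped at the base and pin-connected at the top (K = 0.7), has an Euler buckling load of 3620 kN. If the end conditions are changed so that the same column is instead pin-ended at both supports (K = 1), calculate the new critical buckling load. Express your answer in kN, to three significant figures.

P_cr ≈ 1770 kN

P_cr ∝ 1/K², so P_cr,new = P_cr,old × (K_old/K_new)² = 3620 × (0.7/1)²
= 3620 × 0.4900 = 1770 kN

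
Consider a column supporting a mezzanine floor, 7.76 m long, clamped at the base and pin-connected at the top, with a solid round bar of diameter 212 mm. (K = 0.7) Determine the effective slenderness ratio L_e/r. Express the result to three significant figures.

λ ≈ 102

For a solid circle r = d/4 = 212/4 = 53.00 mm
L_e = K·L = 0.7 × 7.76 m = 5.432 m = 5432.0 mm
λ = L_e / r_min = 5432.0 / 53.00 = 102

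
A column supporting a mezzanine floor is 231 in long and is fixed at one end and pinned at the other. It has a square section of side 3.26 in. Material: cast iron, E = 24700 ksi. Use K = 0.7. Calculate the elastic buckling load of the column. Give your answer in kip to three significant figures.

P_cr ≈ 87.8 kip

I = a⁴/12 = 3.26⁴/12 = 9.412 in⁴
Effective length L_e = K·L = 0.7 × 231 = 161.7 in
P_cr = π²EI / L_e² = π² × 24700×10³ × 9.412 / 161.7² = 8.775×10^4 lb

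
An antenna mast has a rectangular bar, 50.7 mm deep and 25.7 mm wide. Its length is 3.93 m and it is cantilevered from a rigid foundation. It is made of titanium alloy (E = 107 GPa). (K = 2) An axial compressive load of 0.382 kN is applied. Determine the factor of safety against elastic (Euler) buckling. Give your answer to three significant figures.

n ≈ 3.21

Buckling occurs about the weak axis: I_min = h·b³/12 with b = 25.7 mm (the shorter side).
I_min = 50.7×25.7³/12 = 7.172×10^4 mm⁴
I = 7.172×10^4 mm⁴ = 7.172×10^-8 m⁴
Effective length L_e = K·L = 2 × 3.93 = 7.860 m
P_cr = π²EI / L_e² = π² × 107×10⁹ × 7.172×10^-8 / 7.860² = 1.226×10^3 N
Factor of safety n = P_cr / P = 1.2259 / 0.382 = 3.21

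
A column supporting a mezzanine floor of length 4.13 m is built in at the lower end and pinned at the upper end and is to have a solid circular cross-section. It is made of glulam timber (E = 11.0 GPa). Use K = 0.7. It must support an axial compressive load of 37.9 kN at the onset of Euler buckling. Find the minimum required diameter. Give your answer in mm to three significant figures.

d ≈ 87.8 mm

L_e = K·L = 0.7 × 4.13 = 2.891 m
Required I = P_cr·L_e²/(π²E) = 3.790×10^4 × 2.891² / (π² × 1.10×10^10) = 2.918×10^-6 m⁴
I_req = 2.918×10^6 mm⁴
Solid circle: I = πd⁴/64  ⇒  d = (64I/π)^(1/4) = (64×2.918×10^6/π)^(1/4) = 87.8 mm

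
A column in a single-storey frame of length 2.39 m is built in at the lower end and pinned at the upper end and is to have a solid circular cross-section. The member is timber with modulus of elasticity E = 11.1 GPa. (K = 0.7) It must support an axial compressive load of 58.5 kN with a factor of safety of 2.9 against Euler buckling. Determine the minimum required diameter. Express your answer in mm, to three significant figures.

d ≈ 96.9 mm

Required P_cr = n·P = 2.9 × 58.5 = 169.6 kN
L_e = K·L = 0.7 × 2.39 = 1.673 m
Required I = P_cr·L_e²/(π²E) = 1.696×10^5 × 1.673² / (π² × 1.11×10^10) = 4.334×10^-6 m⁴
I_req = 4.334×10^6 mm⁴
Solid circle: I = πd⁴/64  ⇒  d = (64I/π)^(1/4) = (64×4.334×10^6/π)^(1/4) = 96.9 mm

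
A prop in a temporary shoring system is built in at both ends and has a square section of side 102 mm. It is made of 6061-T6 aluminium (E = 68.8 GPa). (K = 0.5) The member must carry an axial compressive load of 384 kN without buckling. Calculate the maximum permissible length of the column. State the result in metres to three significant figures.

L_max ≈ 7.99 m

I = a⁴/12 = 102⁴/12 = 9.020×10^6 mm⁴
I = 9.020×10^-6 m⁴
At the buckling limit P_cr = P = 3.840×10^5 N
From P_cr = π²EI/(K·L)²:  L = (1/K)·√(π²EI/P_cr) = (1/0.5)·√(π²×6.88×10^10×9.020×10^-6/3.840×10^5)
L = 7.99 m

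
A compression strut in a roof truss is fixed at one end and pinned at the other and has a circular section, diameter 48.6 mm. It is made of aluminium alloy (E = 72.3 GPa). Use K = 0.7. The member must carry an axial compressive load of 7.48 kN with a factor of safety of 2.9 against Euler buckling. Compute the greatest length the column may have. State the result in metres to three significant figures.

I = πd⁴/64 = π×48.6⁴/64 = 2.739×10^5 mm⁴
I = 2.739×10^-7 m⁴
Required critical load P_cr = n·P = 2.9 × 7.48 = 21.69 kN = 2.169×10^4 N
From P_cr = π²EI/(K·L)²:  L = (1/K)·√(π²EI/P_cr) = (1/0.7)·√(π²×7.23×10^10×2.739×10^-7/2.169×10^4)
L = 4.29 m

L_max ≈ 4.29 m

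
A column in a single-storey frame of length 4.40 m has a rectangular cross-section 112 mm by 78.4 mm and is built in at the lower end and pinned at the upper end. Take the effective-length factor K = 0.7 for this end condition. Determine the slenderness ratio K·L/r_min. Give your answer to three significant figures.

Buckling occurs about the weak axis: I_min = h·b³/12 with b = 78.4 mm (the shorter side).
I_min = 112×78.4³/12 = 4.498×10^6 mm⁴
A = 8.781×10^3 mm²;  r_min = √(I/A) = √(4.498×10^6/8.781×10^3) = 22.63 mm
L_e = K·L = 0.7 × 4.40 m = 3.080 m = 3080.0 mm
λ = L_e / r_min = 3080.0 / 22.63 = 136

λ ≈ 136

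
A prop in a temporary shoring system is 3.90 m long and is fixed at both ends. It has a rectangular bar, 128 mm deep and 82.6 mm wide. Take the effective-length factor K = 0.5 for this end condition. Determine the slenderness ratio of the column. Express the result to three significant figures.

λ ≈ 81.8

For a rectangle r_min = b/√12 = 82.6/√12 = 23.84 mm
L_e = K·L = 0.5 × 3.90 m = 1.950 m = 1950.0 mm
λ = L_e / r_min = 1950.0 / 23.84 = 81.8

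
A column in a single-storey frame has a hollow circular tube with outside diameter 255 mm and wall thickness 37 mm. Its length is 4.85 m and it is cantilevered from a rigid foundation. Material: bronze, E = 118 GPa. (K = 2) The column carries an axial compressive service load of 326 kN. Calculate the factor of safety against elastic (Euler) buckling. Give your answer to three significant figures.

n ≈ 5.88

Inner diameter d_i = 255 − 2×37 = 181.0 mm
I = π(d_o⁴ − d_i⁴)/64 = π(255⁴ − 181.0⁴)/64 = 1.549×10^8 mm⁴
I = 1.549×10^8 mm⁴ = 1.549×10^-4 m⁴
Effective length L_e = K·L = 2 × 4.85 = 9.700 m
P_cr = π²EI / L_e² = π² × 118×10⁹ × 1.549×10^-4 / 9.700² = 1.917×10^6 N
Factor of safety n = P_cr / P = 1916.9 / 326 = 5.88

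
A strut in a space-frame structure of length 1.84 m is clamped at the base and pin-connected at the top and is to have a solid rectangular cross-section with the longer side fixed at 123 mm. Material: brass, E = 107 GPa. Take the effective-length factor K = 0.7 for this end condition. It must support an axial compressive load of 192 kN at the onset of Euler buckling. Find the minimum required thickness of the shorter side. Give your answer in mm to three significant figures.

L_e = K·L = 0.7 × 1.84 = 1.288 m
Required I = P_cr·L_e²/(π²E) = 1.920×10^5 × 1.288² / (π² × 1.07×10^11) = 3.016×10^-7 m⁴
I_req = 3.016×10^5 mm⁴
Rectangle, weak axis: I_min = h·b³/12 with h = 123 mm fixed  ⇒  b = (12I/h)^(1/3) = 30.9 mm

b ≈ 30.9 mm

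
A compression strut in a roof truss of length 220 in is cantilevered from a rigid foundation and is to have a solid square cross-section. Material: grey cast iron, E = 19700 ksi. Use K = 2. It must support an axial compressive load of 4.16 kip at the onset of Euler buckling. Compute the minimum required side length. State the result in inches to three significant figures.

a ≈ 2.66 in

L_e = K·L = 2 × 220 = 440.0 in
Required I = P_cr·L_e²/(π²E) = 4.160×10^3 × 440.0² / (π² × 1.97×10^7) = 4.142 in⁴
Solid square: I = a⁴/12  ⇒  a = (12I)^(1/4) = (12×4.142)^(1/4) = 2.66 in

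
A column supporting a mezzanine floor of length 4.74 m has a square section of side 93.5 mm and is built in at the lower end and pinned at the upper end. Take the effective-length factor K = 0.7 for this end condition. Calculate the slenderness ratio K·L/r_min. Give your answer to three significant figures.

For a square r = a/√12 = 93.5/√12 = 26.99 mm
L_e = K·L = 0.7 × 4.74 m = 3.318 m = 3318.0 mm
λ = L_e / r_min = 3318.0 / 26.99 = 123

λ ≈ 123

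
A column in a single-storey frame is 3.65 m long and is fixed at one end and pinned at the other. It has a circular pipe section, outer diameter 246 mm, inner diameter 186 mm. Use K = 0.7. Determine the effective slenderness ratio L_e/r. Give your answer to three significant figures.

λ ≈ 33.1

d_o = 246 mm, d_i = 186 mm
I = π(d_o⁴ − d_i⁴)/64 = π(246⁴ − 186.0⁴)/64 = 1.210×10^8 mm⁴
A = 2.036×10^4 mm²;  r_min = √(I/A) = √(1.210×10^8/2.036×10^4) = 77.10 mm
L_e = K·L = 0.7 × 3.65 m = 2.555 m = 2555.0 mm
λ = L_e / r_min = 2555.0 / 77.10 = 33.1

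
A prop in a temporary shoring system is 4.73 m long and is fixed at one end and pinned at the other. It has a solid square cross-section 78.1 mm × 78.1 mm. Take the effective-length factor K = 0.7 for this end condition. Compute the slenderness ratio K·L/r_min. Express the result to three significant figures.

λ ≈ 147

I = a⁴/12 = 78.1⁴/12 = 3.100×10^6 mm⁴
A = 6.100×10^3 mm²;  r_min = √(I/A) = √(3.100×10^6/6.100×10^3) = 22.55 mm
L_e = K·L = 0.7 × 4.73 m = 3.311 m = 3311.0 mm
λ = L_e / r_min = 3311.0 / 22.55 = 147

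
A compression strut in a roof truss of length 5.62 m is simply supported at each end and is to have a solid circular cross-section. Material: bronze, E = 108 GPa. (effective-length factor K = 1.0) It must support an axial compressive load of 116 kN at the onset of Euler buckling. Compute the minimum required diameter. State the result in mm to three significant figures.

L_e = K·L = 1 × 5.62 = 5.620 m
Required I = P_cr·L_e²/(π²E) = 1.160×10^5 × 5.620² / (π² × 1.08×10^11) = 3.437×10^-6 m⁴
I_req = 3.437×10^6 mm⁴
Solid circle: I = πd⁴/64  ⇒  d = (64I/π)^(1/4) = (64×3.437×10^6/π)^(1/4) = 91.5 mm

d ≈ 91.5 mm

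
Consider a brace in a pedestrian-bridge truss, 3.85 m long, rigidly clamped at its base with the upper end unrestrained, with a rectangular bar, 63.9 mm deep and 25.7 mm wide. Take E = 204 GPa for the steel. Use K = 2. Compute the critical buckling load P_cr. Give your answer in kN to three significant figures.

P_cr ≈ 3.07 kN

Buckling occurs about the weak axis: I_min = h·b³/12 with b = 25.7 mm (the shorter side).
I_min = 63.9×25.7³/12 = 9.039×10^4 mm⁴
I = 9.039×10^4 mm⁴ = 9.039×10^-8 m⁴
Effective length L_e = K·L = 2 × 3.85 = 7.700 m
P_cr = π²EI / L_e² = π² × 204×10⁹ × 9.039×10^-8 / 7.700² = 3.069×10^3 N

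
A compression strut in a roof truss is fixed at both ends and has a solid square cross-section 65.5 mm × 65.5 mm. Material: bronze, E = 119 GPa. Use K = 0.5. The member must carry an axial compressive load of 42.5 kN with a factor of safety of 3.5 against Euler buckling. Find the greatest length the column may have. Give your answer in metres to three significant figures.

L_max ≈ 6.96 m

I = a⁴/12 = 65.5⁴/12 = 1.534×10^6 mm⁴
I = 1.534×10^-6 m⁴
Required critical load P_cr = n·P = 3.5 × 42.5 = 148.8 kN = 1.488×10^5 N
From P_cr = π²EI/(K·L)²:  L = (1/K)·√(π²EI/P_cr) = (1/0.5)·√(π²×1.19×10^11×1.534×10^-6/1.488×10^5)
L = 6.96 m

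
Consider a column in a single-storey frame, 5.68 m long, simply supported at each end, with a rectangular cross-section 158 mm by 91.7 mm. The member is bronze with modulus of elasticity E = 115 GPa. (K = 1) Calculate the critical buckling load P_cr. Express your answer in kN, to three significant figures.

Buckling occurs about the weak axis: I_min = h·b³/12 with b = 91.7 mm (the shorter side).
I_min = 158×91.7³/12 = 1.015×10^7 mm⁴
I = 1.015×10^7 mm⁴ = 1.015×10^-5 m⁴
Effective length L_e = K·L = 1 × 5.68 = 5.680 m
P_cr = π²EI / L_e² = π² × 115×10⁹ × 1.015×10^-5 / 5.680² = 3.572×10^5 N

P_cr ≈ 357 kN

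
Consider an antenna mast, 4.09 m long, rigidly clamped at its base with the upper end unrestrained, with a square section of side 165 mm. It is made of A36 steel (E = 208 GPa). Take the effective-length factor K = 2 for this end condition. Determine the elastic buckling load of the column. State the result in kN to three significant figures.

P_cr ≈ 1900 kN

I = a⁴/12 = 165⁴/12 = 6.177×10^7 mm⁴
I = 6.177×10^7 mm⁴ = 6.177×10^-5 m⁴
Effective length L_e = K·L = 2 × 4.09 = 8.180 m
P_cr = π²EI / L_e² = π² × 208×10⁹ × 6.177×10^-5 / 8.180² = 1.895×10^6 N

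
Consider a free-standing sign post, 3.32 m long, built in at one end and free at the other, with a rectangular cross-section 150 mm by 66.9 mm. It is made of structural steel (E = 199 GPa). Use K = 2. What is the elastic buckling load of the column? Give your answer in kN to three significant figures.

P_cr ≈ 167 kN

Buckling occurs about the weak axis: I_min = h·b³/12 with b = 66.9 mm (the shorter side).
I_min = 150×66.9³/12 = 3.743×10^6 mm⁴
I = 3.743×10^6 mm⁴ = 3.743×10^-6 m⁴
Effective length L_e = K·L = 2 × 3.32 = 6.640 m
P_cr = π²EI / L_e² = π² × 199×10⁹ × 3.743×10^-6 / 6.640² = 1.667×10^5 N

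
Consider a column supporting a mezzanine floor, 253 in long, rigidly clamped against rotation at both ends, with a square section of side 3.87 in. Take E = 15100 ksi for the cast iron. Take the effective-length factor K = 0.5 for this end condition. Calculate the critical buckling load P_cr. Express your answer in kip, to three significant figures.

P_cr ≈ 174 kip

I = a⁴/12 = 3.87⁴/12 = 18.69 in⁴
Effective length L_e = K·L = 0.5 × 253 = 126.5 in
P_cr = π²EI / L_e² = π² × 15100×10³ × 18.69 / 126.5² = 1.741×10^5 lb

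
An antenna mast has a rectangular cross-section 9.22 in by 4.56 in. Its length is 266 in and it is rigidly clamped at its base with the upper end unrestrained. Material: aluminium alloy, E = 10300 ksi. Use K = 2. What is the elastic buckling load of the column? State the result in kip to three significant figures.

P_cr ≈ 26.2 kip

Buckling occurs about the weak axis: I_min = h·b³/12 with b = 4.56 in (the shorter side).
I_min = 9.22×4.56³/12 = 72.85 in⁴
Effective length L_e = K·L = 2 × 266 = 532.0 in
P_cr = π²EI / L_e² = π² × 10300×10³ × 72.85 / 532.0² = 2.617×10^4 lb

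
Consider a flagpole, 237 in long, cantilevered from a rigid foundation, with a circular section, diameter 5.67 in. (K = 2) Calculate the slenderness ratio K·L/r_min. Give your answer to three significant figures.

λ ≈ 334

I = πd⁴/64 = π×5.67⁴/64 = 50.73 in⁴
A = 25.25 in²;  r_min = √(I/A) = √(50.73/25.25) = 1.418 in
L_e = K·L = 2 × 237 = 474.0 in
λ = L_e / r_min = 474.00 / 1.418 = 334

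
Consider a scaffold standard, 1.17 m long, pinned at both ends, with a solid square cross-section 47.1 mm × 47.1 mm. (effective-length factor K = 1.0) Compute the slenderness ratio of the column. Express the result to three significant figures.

For a square r = a/√12 = 47.1/√12 = 13.60 mm
L_e = K·L = 1 × 1.17 m = 1.170 m = 1170.0 mm
λ = L_e / r_min = 1170.0 / 13.60 = 86.1

λ ≈ 86.1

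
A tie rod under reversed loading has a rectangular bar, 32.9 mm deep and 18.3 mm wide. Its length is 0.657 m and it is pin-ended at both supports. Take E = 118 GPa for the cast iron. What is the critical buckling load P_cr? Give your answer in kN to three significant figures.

Buckling occurs about the weak axis: I_min = h·b³/12 with b = 18.3 mm (the shorter side).
I_min = 32.9×18.3³/12 = 1.680×10^4 mm⁴
I = 1.680×10^4 mm⁴ = 1.680×10^-8 m⁴
Effective length L_e = K·L = 1 × 0.657 = 0.6570 m
P_cr = π²EI / L_e² = π² × 118×10⁹ × 1.680×10^-8 / 0.6570² = 4.533×10^4 N

P_cr ≈ 45.3 kN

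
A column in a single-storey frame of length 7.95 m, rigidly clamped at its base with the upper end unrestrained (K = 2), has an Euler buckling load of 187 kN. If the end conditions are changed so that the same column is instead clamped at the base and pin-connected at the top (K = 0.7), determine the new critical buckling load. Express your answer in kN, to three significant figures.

P_cr ∝ 1/K², so P_cr,new = P_cr,old × (K_old/K_new)² = 187 × (2/0.7)²
= 187 × 8.163 = 1530 kN

P_cr ≈ 1530 kN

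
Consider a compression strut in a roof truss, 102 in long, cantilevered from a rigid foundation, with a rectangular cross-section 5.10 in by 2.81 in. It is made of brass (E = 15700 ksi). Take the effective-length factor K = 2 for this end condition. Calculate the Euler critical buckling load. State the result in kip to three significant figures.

P_cr ≈ 35.1 kip

Buckling occurs about the weak axis: I_min = h·b³/12 with b = 2.81 in (the shorter side).
I_min = 5.10×2.81³/12 = 9.430 in⁴
Effective length L_e = K·L = 2 × 102 = 204.0 in
P_cr = π²EI / L_e² = π² × 15700×10³ × 9.430 / 204.0² = 3.511×10^4 lb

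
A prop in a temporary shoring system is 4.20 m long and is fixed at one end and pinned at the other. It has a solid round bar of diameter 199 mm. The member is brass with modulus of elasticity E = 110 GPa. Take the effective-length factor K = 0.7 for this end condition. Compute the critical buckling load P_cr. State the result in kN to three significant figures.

P_cr ≈ 9670 kN

I = πd⁴/64 = π×199⁴/64 = 7.698×10^7 mm⁴
I = 7.698×10^7 mm⁴ = 7.698×10^-5 m⁴
Effective length L_e = K·L = 0.7 × 4.20 = 2.940 m
P_cr = π²EI / L_e² = π² × 110×10⁹ × 7.698×10^-5 / 2.940² = 9.669×10^6 N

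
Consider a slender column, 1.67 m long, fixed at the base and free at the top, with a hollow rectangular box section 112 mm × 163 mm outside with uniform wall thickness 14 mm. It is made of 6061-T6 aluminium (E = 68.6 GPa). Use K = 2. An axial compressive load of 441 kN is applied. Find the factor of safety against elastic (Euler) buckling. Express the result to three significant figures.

Inner dimensions: h_i = 163 − 2×14 = 135.0 mm, b_i = 112 − 2×14 = 84.00 mm
Weak-axis I_min = (h_o·b_o³ − h_i·b_i³)/12 with b_o = 112, b_i = 84.00 mm (shorter outer/inner sides).
I_min = (163×112³ − 135.0×84.00³)/12 = 1.242×10^7 mm⁴
I = 1.242×10^7 mm⁴ = 1.242×10^-5 m⁴
Effective length L_e = K·L = 2 × 1.67 = 3.340 m
P_cr = π²EI / L_e² = π² × 68.6×10⁹ × 1.242×10^-5 / 3.340² = 7.535×10^5 N
Factor of safety n = P_cr / P = 753.53 / 441 = 1.71

n ≈ 1.71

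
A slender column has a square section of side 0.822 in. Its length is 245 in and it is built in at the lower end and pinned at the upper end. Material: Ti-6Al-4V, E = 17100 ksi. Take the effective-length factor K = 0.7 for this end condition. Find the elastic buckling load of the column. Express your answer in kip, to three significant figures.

P_cr ≈ 0.218 kip

I = a⁴/12 = 0.822⁴/12 = 3.805×10^-2 in⁴
Effective length L_e = K·L = 0.7 × 245 = 171.5 in
P_cr = π²EI / L_e² = π² × 17100×10³ × 3.805×10^-2 / 171.5² = 218.3 lb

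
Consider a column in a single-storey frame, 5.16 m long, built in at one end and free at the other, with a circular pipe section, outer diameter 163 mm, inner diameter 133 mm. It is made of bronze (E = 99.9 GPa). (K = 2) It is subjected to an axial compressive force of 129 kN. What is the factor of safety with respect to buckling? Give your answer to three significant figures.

n ≈ 1.38

d_o = 163 mm, d_i = 133 mm
I = π(d_o⁴ − d_i⁴)/64 = π(163⁴ − 133.0⁴)/64 = 1.929×10^7 mm⁴
I = 1.929×10^7 mm⁴ = 1.929×10^-5 m⁴
Effective length L_e = K·L = 2 × 5.16 = 10.32 m
P_cr = π²EI / L_e² = π² × 99.9×10⁹ × 1.929×10^-5 / 10.32² = 1.786×10^5 N
Factor of safety n = P_cr / P = 178.60 / 129 = 1.38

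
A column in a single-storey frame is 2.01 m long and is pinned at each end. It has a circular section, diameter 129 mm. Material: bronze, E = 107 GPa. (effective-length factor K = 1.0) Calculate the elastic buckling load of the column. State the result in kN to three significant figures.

I = πd⁴/64 = π×129⁴/64 = 1.359×10^7 mm⁴
I = 1.359×10^7 mm⁴ = 1.359×10^-5 m⁴
Effective length L_e = K·L = 1 × 2.01 = 2.010 m
P_cr = π²EI / L_e² = π² × 107×10⁹ × 1.359×10^-5 / 2.010² = 3.553×10^6 N

P_cr ≈ 3550 kN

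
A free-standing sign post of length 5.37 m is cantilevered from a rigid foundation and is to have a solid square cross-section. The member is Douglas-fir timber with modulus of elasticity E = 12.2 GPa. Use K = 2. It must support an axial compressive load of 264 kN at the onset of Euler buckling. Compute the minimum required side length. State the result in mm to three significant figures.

a ≈ 235 mm

L_e = K·L = 2 × 5.37 = 10.74 m
Required I = P_cr·L_e²/(π²E) = 2.640×10^5 × 10.74² / (π² × 1.22×10^10) = 2.529×10^-4 m⁴
I_req = 2.529×10^8 mm⁴
Solid square: I = a⁴/12  ⇒  a = (12I)^(1/4) = (12×2.529×10^8)^(1/4) = 235 mm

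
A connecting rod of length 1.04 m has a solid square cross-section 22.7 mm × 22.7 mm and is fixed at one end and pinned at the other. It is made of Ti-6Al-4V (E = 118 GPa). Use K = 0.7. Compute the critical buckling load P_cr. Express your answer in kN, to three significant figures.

I = a⁴/12 = 22.7⁴/12 = 2.213×10^4 mm⁴
I = 2.213×10^4 mm⁴ = 2.213×10^-8 m⁴
Effective length L_e = K·L = 0.7 × 1.04 = 0.7280 m
P_cr = π²EI / L_e² = π² × 118×10⁹ × 2.213×10^-8 / 0.7280² = 4.862×10^4 N

P_cr ≈ 48.6 kN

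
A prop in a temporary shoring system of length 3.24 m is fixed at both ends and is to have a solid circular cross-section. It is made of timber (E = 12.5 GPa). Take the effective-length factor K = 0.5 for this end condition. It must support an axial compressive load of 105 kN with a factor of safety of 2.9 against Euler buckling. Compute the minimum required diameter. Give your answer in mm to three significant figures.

Required P_cr = n·P = 2.9 × 105 = 304.5 kN
L_e = K·L = 0.5 × 3.24 = 1.620 m
Required I = P_cr·L_e²/(π²E) = 3.045×10^5 × 1.620² / (π² × 1.25×10^10) = 6.478×10^-6 m⁴
I_req = 6.478×10^6 mm⁴
Solid circle: I = πd⁴/64  ⇒  d = (64I/π)^(1/4) = (64×6.478×10^6/π)^(1/4) = 107 mm

d ≈ 107 mm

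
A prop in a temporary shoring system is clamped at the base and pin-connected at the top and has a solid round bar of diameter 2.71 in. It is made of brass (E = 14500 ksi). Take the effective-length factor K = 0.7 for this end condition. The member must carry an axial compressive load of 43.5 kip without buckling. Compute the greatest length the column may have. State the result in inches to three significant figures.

I = πd⁴/64 = π×2.71⁴/64 = 2.648 in⁴
At the buckling limit P_cr = P = 4.350×10^4 lb
From P_cr = π²EI/(K·L)²:  L = (1/K)·√(π²EI/P_cr) = (1/0.7)·√(π²×1.45×10^7×2.648/4.350×10^4)
L = 133 in

L_max ≈ 133 in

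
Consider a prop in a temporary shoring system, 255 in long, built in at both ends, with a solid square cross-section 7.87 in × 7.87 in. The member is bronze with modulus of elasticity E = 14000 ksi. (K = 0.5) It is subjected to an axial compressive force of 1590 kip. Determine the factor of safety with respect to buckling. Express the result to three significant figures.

I = a⁴/12 = 7.87⁴/12 = 319.7 in⁴
Effective length L_e = K·L = 0.5 × 255 = 127.5 in
P_cr = π²EI / L_e² = π² × 14000×10³ × 319.7 / 127.5² = 2.717×10^6 lb
Factor of safety n = P_cr / P = 2717.2 / 1590 = 1.71

n ≈ 1.71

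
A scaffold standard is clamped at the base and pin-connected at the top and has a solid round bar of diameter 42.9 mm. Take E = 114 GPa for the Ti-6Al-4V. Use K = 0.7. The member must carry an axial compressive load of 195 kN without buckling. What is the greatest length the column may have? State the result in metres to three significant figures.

L_max ≈ 1.40 m

I = πd⁴/64 = π×42.9⁴/64 = 1.663×10^5 mm⁴
I = 1.663×10^-7 m⁴
At the buckling limit P_cr = P = 1.950×10^5 N
From P_cr = π²EI/(K·L)²:  L = (1/K)·√(π²EI/P_cr) = (1/0.7)·√(π²×1.14×10^11×1.663×10^-7/1.950×10^5)
L = 1.40 m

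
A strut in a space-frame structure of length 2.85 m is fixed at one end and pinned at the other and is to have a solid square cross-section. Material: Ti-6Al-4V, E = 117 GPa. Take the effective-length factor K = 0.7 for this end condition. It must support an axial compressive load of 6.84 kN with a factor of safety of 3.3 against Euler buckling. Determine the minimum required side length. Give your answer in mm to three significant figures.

Required P_cr = n·P = 3.3 × 6.84 = 22.57 kN
L_e = K·L = 0.7 × 2.85 = 1.995 m
Required I = P_cr·L_e²/(π²E) = 2.257×10^4 × 1.995² / (π² × 1.17×10^11) = 7.780×10^-8 m⁴
I_req = 7.780×10^4 mm⁴
Solid square: I = a⁴/12  ⇒  a = (12I)^(1/4) = (12×7.780×10^4)^(1/4) = 31.1 mm

a ≈ 31.1 mm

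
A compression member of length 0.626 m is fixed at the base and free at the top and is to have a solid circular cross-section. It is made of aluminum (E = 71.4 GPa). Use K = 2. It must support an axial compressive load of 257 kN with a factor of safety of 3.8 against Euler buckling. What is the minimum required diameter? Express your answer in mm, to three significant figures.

Required P_cr = n·P = 3.8 × 257 = 976.6 kN
L_e = K·L = 2 × 0.626 = 1.252 m
Required I = P_cr·L_e²/(π²E) = 9.766×10^5 × 1.252² / (π² × 7.14×10^10) = 2.172×10^-6 m⁴
I_req = 2.172×10^6 mm⁴
Solid circle: I = πd⁴/64  ⇒  d = (64I/π)^(1/4) = (64×2.172×10^6/π)^(1/4) = 81.6 mm

d ≈ 81.6 mm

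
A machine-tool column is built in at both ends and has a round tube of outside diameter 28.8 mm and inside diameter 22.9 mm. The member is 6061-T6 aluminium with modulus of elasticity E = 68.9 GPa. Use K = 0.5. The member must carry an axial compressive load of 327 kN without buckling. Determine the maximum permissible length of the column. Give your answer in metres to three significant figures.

L_max ≈ 0.411 m

d_o = 28.8 mm, d_i = 22.9 mm
I = π(d_o⁴ − d_i⁴)/64 = π(28.8⁴ − 22.90⁴)/64 = 2.027×10^4 mm⁴
I = 2.027×10^-8 m⁴
At the buckling limit P_cr = P = 3.270×10^5 N
From P_cr = π²EI/(K·L)²:  L = (1/K)·√(π²EI/P_cr) = (1/0.5)·√(π²×6.89×10^10×2.027×10^-8/3.270×10^5)
L = 0.411 m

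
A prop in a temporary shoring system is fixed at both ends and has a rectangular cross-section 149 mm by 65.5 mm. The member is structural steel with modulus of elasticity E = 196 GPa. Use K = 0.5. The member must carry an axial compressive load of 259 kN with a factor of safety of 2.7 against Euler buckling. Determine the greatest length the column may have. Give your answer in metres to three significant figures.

L_max ≈ 6.21 m

Buckling occurs about the weak axis: I_min = h·b³/12 with b = 65.5 mm (the shorter side).
I_min = 149×65.5³/12 = 3.489×10^6 mm⁴
I = 3.489×10^-6 m⁴
Required critical load P_cr = n·P = 2.7 × 259 = 699.3 kN = 6.993×10^5 N
From P_cr = π²EI/(K·L)²:  L = (1/K)·√(π²EI/P_cr) = (1/0.5)·√(π²×1.96×10^11×3.489×10^-6/6.993×10^5)
L = 6.21 m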